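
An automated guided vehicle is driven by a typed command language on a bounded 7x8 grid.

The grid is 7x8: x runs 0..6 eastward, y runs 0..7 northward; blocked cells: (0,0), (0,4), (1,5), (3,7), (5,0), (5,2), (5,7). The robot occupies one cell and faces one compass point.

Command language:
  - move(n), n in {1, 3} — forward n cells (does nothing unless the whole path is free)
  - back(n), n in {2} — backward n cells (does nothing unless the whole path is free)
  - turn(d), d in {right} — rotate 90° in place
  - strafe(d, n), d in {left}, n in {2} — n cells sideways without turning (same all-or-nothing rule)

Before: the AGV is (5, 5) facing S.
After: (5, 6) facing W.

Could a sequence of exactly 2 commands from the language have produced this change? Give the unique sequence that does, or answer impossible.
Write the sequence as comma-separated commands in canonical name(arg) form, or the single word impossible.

impossible

all 25 sequences checked — none match.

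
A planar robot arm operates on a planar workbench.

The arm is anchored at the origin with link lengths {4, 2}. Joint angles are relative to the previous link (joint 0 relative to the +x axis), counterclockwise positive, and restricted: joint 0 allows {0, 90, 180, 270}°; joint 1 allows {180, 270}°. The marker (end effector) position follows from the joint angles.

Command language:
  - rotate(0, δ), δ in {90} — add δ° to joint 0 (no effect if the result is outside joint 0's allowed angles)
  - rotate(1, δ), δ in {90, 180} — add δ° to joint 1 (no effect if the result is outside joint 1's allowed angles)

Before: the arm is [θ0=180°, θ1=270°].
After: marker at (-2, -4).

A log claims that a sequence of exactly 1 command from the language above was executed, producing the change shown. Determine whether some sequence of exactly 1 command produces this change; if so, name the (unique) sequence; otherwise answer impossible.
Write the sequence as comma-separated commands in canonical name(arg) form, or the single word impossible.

rotate(0, 90)

begin: [θ0=180°, θ1=270°]
step 1 (rotate(0, 90)): [θ0=270°, θ1=270°]
all 3 alternatives checked — unique.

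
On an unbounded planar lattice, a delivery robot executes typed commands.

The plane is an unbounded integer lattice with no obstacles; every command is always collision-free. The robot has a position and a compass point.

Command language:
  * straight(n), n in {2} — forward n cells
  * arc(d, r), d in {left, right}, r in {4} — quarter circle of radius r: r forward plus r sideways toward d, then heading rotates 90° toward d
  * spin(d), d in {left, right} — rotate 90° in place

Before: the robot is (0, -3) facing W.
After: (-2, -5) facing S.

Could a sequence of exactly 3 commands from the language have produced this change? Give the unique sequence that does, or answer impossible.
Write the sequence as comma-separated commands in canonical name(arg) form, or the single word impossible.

straight(2), spin(left), straight(2)

key: cell and facing (now S) both changed — the 3 commands mix motion and turning
t0: (0, -3) facing W
1. straight(2) → (-2, -3) facing W
2. spin(left) → (-2, -3) facing S
3. straight(2) → (-2, -5) facing S
uniquely the one of 125 3-step routes that fits.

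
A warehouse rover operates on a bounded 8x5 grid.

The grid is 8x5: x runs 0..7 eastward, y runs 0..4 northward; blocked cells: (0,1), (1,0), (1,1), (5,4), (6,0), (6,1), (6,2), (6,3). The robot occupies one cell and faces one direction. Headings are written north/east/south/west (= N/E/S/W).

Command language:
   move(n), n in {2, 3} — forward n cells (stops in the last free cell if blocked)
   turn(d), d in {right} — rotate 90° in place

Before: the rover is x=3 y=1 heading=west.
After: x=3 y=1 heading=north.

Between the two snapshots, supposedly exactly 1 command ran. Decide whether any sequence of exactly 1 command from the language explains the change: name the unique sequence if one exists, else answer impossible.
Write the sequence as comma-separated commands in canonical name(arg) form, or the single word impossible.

key: parked at (3,1) the whole time — nothing moves the robot
from: x=3 y=1 heading=west
1. turn(right) → x=3 y=1 heading=north
no rival 1-sequence matches.

turn(right)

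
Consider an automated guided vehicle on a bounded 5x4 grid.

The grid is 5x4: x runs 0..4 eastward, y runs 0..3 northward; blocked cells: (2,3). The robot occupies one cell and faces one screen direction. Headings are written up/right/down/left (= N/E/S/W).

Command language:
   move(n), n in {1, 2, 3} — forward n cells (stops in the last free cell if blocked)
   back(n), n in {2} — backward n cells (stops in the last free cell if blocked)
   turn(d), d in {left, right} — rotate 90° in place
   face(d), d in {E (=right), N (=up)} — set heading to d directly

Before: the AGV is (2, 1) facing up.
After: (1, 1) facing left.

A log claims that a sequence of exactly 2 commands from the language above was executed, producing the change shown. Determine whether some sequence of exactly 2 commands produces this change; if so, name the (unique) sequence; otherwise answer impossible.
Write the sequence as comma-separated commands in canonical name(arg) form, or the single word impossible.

key: position moved to (1,1) AND the heading swung to W — translation plus rotation needed
initial: (2, 1) facing up
[1] after turn(left): (2, 1) facing left
[2] after move(1): (1, 1) facing left
uniquely the one of 64 2-step routes that fits.

turn(left), move(1)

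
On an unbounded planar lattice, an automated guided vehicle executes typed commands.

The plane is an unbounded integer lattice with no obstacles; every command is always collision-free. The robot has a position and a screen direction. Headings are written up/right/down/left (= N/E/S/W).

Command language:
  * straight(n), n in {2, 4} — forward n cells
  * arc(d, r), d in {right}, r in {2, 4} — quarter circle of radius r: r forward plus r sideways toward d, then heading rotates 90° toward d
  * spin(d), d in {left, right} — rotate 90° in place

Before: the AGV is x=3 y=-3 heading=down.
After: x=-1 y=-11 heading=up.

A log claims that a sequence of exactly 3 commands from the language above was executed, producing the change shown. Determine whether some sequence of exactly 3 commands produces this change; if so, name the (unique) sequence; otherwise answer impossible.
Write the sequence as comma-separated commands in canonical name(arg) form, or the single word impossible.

straight(4), arc(right, 4), spin(right)

key: cell and facing (now N) both changed — the 3 commands mix motion and turning
from: x=3 y=-3 heading=down
step 1 (straight(4)): x=3 y=-7 heading=down
step 2 (arc(right, 4)): x=-1 y=-11 heading=left
step 3 (spin(right)): x=-1 y=-11 heading=up
no other 3-command option fits: unique.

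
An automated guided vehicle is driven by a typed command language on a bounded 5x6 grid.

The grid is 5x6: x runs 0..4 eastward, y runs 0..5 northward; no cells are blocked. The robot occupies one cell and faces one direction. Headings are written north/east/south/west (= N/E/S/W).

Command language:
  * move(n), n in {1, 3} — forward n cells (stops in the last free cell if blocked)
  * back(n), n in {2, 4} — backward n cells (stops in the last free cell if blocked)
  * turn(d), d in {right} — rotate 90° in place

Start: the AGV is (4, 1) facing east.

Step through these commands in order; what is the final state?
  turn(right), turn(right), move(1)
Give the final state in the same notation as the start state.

t0: (4, 1) facing east
t=1 turn(right) ⇒ (4, 1) facing south
t=2 turn(right) ⇒ (4, 1) facing west
t=3 move(1) ⇒ (3, 1) facing west

(3, 1) facing west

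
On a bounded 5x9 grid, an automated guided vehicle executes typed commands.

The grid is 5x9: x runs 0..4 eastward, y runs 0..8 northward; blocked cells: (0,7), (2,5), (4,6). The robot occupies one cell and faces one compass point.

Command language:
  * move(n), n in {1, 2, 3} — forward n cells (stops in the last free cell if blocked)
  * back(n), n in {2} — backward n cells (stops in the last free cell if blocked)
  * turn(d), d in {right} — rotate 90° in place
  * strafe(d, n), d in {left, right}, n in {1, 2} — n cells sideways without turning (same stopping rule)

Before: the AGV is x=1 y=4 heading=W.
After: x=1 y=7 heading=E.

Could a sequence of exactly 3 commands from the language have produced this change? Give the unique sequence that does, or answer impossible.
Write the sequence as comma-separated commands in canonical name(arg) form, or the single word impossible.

turn(right), move(3), turn(right)

key: cell and facing (now E) both changed — the 3 commands mix motion and turning
begin: x=1 y=4 heading=W
t=1 turn(right) ⇒ x=1 y=4 heading=N
t=2 move(3) ⇒ x=1 y=7 heading=N
t=3 turn(right) ⇒ x=1 y=7 heading=E
all 729 alternatives checked — unique.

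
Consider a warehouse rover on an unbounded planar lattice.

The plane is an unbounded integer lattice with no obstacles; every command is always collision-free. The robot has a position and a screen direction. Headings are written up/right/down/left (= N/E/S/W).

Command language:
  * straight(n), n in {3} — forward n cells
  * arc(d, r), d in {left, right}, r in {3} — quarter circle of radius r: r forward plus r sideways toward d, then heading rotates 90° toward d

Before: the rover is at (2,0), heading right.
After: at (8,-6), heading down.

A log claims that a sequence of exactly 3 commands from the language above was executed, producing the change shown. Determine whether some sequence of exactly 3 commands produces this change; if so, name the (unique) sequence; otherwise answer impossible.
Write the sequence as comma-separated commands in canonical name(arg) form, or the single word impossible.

straight(3), arc(right, 3), straight(3)

key: cell and facing (now S) both changed — the 3 commands mix motion and turning
start: at (2,0), heading right
1. straight(3) → at (5,0), heading right
2. arc(right, 3) → at (8,-3), heading down
3. straight(3) → at (8,-6), heading down
uniquely the one of 27 3-step routes that fits.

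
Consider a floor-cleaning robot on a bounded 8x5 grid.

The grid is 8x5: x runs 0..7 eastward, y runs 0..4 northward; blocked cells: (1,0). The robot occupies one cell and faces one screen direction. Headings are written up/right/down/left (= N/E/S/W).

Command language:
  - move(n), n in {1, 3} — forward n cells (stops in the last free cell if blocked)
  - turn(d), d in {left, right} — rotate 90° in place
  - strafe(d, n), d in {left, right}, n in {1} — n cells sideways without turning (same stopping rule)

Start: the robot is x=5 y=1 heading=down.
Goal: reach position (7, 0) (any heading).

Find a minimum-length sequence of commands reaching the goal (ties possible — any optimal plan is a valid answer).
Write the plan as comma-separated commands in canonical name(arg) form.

strafe(left, 1), strafe(left, 1), move(3)

from: x=5 y=1 heading=down
step 1 (strafe(left, 1)): x=6 y=1 heading=down
step 2 (strafe(left, 1)): x=7 y=1 heading=down
step 3 (move(3)): x=7 y=0 heading=down
no 2-step plan works, so 3 is optimal.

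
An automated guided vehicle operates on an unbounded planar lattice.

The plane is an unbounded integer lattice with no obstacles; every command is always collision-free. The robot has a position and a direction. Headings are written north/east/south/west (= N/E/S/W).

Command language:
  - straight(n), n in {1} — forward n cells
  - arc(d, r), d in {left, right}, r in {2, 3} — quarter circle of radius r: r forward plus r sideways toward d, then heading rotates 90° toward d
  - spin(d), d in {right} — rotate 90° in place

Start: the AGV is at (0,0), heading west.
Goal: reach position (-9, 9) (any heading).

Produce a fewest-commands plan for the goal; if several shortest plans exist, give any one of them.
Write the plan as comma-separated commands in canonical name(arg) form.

arc(right, 3), arc(left, 3), arc(right, 3)

initial: at (0,0), heading west
[1] after arc(right, 3): at (-3,3), heading north
[2] after arc(left, 3): at (-6,6), heading west
[3] after arc(right, 3): at (-9,9), heading north
no 2-step plan works, so 3 is optimal.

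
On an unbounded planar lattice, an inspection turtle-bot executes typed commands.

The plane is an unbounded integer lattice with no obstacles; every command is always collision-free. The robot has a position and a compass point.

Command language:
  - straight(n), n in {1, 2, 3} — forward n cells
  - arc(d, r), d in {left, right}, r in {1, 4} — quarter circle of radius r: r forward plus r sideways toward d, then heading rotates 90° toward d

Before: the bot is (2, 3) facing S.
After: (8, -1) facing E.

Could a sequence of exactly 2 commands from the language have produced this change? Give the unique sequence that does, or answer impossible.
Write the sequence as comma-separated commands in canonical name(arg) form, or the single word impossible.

arc(left, 4), straight(2)

key: cell and facing (now E) both changed — the 2 commands mix motion and turning
initial: (2, 3) facing S
[1] after arc(left, 4): (6, -1) facing E
[2] after straight(2): (8, -1) facing E
uniquely the one of 49 2-step routes that fits.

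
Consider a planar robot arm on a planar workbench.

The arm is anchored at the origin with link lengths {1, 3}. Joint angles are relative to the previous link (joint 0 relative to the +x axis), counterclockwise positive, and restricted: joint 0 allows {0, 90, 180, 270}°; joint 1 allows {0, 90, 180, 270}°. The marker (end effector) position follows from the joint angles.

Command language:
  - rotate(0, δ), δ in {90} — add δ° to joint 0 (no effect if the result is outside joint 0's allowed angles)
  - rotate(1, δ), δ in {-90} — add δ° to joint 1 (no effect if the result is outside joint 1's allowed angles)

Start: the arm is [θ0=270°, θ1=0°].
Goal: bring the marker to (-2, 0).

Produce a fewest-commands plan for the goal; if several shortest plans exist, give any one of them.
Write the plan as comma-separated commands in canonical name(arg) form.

rotate(0, 90), rotate(1, -90), rotate(1, -90)

begin: [θ0=270°, θ1=0°]
step 1 (rotate(0, 90)): [θ0=0°, θ1=0°]
step 2 (rotate(1, -90)): [θ0=0°, θ1=270°]
step 3 (rotate(1, -90)): [θ0=0°, θ1=180°]
nothing shorter than 3 reaches the goal.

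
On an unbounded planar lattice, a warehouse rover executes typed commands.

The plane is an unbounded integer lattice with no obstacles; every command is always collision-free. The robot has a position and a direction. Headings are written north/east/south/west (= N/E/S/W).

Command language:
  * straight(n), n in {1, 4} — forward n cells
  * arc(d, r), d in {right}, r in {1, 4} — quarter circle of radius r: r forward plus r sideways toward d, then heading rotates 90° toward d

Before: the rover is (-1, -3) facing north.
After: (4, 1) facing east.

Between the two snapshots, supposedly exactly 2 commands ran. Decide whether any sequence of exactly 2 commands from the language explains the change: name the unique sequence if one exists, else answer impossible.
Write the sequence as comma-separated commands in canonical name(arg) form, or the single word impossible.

arc(right, 4), straight(1)

key: running straight(1) before arc(right, 4) would end elsewhere — order is forced
begin: (-1, -3) facing north
[1] after arc(right, 4): (3, 1) facing east
[2] after straight(1): (4, 1) facing east
uniquely the one of 16 2-step routes that fits.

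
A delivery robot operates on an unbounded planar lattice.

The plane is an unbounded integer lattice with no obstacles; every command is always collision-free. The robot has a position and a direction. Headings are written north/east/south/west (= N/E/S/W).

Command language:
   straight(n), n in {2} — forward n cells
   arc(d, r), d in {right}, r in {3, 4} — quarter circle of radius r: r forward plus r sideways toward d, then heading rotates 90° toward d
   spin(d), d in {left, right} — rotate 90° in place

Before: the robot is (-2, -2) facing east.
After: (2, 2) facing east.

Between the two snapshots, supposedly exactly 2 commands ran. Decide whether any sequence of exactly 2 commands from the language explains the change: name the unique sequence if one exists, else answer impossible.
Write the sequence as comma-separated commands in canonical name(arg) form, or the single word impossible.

key: still facing E at the end — net rotation zero over 2 steps
t0: (-2, -2) facing east
step 1 (spin(left)): (-2, -2) facing north
step 2 (arc(right, 4)): (2, 2) facing east
no rival 2-sequence matches.

spin(left), arc(right, 4)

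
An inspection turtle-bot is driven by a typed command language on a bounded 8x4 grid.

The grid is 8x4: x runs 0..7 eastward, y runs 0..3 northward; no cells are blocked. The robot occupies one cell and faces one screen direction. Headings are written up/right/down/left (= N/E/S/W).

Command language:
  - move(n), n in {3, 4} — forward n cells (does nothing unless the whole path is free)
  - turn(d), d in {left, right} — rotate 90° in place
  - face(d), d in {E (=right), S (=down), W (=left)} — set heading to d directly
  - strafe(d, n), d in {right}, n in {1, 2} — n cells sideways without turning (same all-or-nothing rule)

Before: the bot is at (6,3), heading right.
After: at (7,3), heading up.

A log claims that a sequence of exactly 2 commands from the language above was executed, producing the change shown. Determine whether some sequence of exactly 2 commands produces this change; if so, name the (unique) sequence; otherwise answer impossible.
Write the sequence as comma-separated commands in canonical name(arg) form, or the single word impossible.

turn(left), strafe(right, 1)

key: position moved to (7,3) AND the heading swung to N — translation plus rotation needed
t0: at (6,3), heading right
[1] after turn(left): at (6,3), heading up
[2] after strafe(right, 1): at (7,3), heading up
no rival 2-sequence matches.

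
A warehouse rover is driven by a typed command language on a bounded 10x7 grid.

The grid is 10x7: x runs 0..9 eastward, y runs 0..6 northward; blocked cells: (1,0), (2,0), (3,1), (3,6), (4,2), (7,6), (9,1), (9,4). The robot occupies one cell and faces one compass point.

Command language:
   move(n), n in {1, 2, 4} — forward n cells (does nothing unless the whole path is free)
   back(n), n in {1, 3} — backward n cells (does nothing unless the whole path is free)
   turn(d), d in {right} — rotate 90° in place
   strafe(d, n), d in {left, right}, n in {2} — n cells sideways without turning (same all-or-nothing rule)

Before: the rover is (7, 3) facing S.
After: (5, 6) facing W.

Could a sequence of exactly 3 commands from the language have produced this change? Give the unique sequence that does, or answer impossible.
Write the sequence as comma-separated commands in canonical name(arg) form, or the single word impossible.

key: running turn(right) before strafe(right, 2) would end elsewhere — order is forced
initial: (7, 3) facing S
[1] after strafe(right, 2): (5, 3) facing S
[2] after back(3): (5, 6) facing S
[3] after turn(right): (5, 6) facing W
uniquely the one of 512 3-step routes that fits.

strafe(right, 2), back(3), turn(right)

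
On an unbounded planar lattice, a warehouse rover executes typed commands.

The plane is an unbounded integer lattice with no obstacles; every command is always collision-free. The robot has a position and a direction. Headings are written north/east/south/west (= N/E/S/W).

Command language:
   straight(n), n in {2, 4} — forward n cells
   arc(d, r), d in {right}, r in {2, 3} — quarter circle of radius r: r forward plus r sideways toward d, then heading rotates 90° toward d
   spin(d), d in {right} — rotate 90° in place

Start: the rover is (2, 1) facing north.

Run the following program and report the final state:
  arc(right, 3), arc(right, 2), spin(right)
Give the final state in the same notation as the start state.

t0: (2, 1) facing north
[1] after arc(right, 3): (5, 4) facing east
[2] after arc(right, 2): (7, 2) facing south
[3] after spin(right): (7, 2) facing west

(7, 2) facing west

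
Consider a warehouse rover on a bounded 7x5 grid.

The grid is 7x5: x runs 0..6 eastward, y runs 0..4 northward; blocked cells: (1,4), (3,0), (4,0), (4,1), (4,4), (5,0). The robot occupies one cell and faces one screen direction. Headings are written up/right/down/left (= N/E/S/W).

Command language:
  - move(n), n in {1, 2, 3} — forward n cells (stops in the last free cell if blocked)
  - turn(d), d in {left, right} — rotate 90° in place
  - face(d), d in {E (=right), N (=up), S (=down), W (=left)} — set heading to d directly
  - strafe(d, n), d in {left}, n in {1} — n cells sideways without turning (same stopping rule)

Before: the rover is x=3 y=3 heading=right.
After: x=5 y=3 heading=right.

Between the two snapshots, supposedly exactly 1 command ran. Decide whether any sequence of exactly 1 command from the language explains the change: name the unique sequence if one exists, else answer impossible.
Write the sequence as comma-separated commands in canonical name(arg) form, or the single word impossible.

key: still facing E — the one step turns nothing
initial: x=3 y=3 heading=right
step 1 (move(2)): x=5 y=3 heading=right
no other 1-command option fits: unique.

move(2)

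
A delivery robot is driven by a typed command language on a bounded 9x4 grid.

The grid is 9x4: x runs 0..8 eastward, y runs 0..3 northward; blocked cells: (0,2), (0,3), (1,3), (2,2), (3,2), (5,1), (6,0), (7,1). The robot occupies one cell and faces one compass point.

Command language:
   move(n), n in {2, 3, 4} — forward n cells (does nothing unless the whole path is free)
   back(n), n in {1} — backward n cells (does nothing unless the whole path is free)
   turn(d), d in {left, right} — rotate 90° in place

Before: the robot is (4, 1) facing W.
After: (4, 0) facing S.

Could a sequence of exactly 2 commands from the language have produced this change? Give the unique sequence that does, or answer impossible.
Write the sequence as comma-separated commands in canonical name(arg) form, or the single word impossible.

impossible

no 2-step route produces this change.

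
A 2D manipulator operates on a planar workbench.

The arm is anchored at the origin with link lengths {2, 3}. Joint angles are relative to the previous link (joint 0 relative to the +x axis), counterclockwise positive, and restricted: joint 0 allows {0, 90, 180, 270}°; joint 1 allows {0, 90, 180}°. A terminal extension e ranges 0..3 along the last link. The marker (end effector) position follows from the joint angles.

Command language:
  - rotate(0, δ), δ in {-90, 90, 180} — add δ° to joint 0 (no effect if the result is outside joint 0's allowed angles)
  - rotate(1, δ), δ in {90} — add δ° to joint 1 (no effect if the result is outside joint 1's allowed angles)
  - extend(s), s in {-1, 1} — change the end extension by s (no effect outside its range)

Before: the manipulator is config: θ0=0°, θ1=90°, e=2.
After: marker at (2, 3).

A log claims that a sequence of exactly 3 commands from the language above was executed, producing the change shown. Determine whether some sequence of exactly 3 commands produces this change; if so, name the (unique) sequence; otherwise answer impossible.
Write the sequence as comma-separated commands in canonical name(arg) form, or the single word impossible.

extend(-1), extend(-1), extend(-1)

begin: config: θ0=0°, θ1=90°, e=2
step 1 (extend(-1)): config: θ0=0°, θ1=90°, e=1
step 2 (extend(-1)): config: θ0=0°, θ1=90°, e=0
step 3 (extend(-1)): config: θ0=0°, θ1=90°, e=0
uniquely the one of 216 3-step routes that fits.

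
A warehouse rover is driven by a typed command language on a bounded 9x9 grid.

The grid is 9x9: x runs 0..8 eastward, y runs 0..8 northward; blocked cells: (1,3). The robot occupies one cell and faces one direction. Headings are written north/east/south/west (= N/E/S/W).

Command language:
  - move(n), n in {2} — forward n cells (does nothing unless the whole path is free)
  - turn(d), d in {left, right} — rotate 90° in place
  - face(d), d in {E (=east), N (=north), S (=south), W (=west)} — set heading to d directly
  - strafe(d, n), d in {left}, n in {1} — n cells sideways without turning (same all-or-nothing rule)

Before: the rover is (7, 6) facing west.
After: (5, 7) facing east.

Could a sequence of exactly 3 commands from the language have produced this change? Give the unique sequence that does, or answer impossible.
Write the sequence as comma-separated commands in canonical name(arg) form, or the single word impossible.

key: order matters: swapping move(2) and strafe(left, 1) lands elsewhere
t0: (7, 6) facing west
[1] after move(2): (5, 6) facing west
[2] after face(E): (5, 6) facing east
[3] after strafe(left, 1): (5, 7) facing east
all 512 alternatives checked — unique.

move(2), face(E), strafe(left, 1)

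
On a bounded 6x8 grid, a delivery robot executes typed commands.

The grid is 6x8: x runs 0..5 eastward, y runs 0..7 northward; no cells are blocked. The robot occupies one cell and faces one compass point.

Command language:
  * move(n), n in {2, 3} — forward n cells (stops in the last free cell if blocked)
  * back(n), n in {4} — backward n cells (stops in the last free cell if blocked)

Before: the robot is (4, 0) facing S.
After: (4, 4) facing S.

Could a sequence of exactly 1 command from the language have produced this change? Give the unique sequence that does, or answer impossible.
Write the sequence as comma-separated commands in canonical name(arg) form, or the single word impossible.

back(4)

key: still facing S — the one step turns nothing
t0: (4, 0) facing S
step 1 (back(4)): (4, 4) facing S
uniquely the one of 3 1-step routes that fits.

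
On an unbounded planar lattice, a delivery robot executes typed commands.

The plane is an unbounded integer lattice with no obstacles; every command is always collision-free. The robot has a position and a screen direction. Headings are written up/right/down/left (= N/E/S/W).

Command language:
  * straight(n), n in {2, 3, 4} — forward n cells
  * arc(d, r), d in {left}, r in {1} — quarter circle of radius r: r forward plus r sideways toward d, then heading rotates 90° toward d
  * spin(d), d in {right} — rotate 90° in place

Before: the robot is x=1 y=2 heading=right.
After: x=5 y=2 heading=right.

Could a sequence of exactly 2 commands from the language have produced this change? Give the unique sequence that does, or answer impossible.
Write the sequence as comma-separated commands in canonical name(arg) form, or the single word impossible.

straight(2), straight(2)

key: still facing E at the end — nothing in the sequence rotates
begin: x=1 y=2 heading=right
[1] after straight(2): x=3 y=2 heading=right
[2] after straight(2): x=5 y=2 heading=right
no other 2-command option fits: unique.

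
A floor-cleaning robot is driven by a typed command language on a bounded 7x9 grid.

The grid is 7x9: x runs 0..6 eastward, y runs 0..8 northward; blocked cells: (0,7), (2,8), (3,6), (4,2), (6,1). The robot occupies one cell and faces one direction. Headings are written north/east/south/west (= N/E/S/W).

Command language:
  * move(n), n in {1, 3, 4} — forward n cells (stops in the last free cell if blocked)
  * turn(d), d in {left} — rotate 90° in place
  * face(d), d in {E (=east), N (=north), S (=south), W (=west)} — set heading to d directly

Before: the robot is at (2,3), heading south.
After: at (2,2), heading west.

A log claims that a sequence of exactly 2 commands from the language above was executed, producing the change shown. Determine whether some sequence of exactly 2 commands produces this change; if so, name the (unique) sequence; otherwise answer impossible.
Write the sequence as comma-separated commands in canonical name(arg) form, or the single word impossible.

key: order matters: swapping move(1) and face(W) lands elsewhere
initial: at (2,3), heading south
t=1 move(1) ⇒ at (2,2), heading south
t=2 face(W) ⇒ at (2,2), heading west
no rival 2-sequence matches.

move(1), face(W)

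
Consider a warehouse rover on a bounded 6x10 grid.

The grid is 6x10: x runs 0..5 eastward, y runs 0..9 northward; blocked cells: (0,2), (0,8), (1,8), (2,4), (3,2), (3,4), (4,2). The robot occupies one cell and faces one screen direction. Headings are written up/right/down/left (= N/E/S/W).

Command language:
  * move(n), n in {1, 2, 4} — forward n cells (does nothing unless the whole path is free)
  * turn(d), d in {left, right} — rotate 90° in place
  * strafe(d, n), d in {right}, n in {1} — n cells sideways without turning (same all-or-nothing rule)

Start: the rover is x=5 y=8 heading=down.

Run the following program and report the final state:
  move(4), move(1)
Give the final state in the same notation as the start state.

x=5 y=3 heading=down

begin: x=5 y=8 heading=down
t=1 move(4) ⇒ x=5 y=4 heading=down
t=2 move(1) ⇒ x=5 y=3 heading=down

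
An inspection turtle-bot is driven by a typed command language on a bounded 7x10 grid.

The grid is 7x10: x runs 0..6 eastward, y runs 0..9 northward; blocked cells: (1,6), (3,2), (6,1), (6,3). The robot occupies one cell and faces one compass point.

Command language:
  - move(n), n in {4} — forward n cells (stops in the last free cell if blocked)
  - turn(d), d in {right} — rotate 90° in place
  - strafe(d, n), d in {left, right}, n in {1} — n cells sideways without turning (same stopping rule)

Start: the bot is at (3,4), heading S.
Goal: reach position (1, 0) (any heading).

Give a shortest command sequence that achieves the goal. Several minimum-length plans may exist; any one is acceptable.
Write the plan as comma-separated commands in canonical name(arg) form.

start: at (3,4), heading S
step 1 (strafe(right, 1)): at (2,4), heading S
step 2 (strafe(right, 1)): at (1,4), heading S
step 3 (move(4)): at (1,0), heading S
shorter routes all fall short; 3 is best.

strafe(right, 1), strafe(right, 1), move(4)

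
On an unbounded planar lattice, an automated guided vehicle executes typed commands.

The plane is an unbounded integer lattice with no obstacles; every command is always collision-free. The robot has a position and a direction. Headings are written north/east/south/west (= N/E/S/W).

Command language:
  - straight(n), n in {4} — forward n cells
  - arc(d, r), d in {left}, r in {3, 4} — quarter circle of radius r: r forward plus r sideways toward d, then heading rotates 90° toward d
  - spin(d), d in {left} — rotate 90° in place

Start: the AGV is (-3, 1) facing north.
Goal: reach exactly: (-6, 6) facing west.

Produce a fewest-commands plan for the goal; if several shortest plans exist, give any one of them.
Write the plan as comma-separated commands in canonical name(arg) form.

arc(left, 4), arc(left, 3), arc(left, 4), arc(left, 4), arc(left, 4)

initial: (-3, 1) facing north
step 1 (arc(left, 4)): (-7, 5) facing west
step 2 (arc(left, 3)): (-10, 2) facing south
step 3 (arc(left, 4)): (-6, -2) facing east
step 4 (arc(left, 4)): (-2, 2) facing north
step 5 (arc(left, 4)): (-6, 6) facing west
shorter routes all fall short; 5 is best.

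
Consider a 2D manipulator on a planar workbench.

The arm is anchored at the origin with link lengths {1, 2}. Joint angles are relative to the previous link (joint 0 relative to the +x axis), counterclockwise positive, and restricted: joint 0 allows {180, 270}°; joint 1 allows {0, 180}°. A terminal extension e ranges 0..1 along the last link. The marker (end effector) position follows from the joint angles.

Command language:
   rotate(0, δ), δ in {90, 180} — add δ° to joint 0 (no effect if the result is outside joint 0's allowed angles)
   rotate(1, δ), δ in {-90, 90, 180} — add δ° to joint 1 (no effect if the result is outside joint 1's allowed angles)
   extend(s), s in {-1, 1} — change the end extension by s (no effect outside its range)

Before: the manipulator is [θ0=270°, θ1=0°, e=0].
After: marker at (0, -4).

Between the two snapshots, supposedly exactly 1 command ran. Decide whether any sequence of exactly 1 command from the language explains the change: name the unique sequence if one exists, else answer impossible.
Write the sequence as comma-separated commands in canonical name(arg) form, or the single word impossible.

initial: [θ0=270°, θ1=0°, e=0]
step 1 (extend(1)): [θ0=270°, θ1=0°, e=1]
all 7 alternatives checked — unique.

extend(1)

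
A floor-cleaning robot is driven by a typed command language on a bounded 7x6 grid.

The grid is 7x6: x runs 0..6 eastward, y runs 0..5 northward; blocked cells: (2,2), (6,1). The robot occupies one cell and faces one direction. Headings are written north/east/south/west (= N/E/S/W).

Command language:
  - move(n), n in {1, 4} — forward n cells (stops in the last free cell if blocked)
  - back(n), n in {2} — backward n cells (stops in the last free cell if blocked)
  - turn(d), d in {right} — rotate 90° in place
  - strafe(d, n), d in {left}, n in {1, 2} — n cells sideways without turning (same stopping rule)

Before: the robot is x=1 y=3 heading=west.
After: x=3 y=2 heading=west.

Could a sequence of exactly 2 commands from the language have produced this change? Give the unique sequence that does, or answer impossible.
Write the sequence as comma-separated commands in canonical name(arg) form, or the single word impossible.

back(2), strafe(left, 1)

key: heading stays W — no command in the sequence turns
begin: x=1 y=3 heading=west
t=1 back(2) ⇒ x=3 y=3 heading=west
t=2 strafe(left, 1) ⇒ x=3 y=2 heading=west
no rival 2-sequence matches.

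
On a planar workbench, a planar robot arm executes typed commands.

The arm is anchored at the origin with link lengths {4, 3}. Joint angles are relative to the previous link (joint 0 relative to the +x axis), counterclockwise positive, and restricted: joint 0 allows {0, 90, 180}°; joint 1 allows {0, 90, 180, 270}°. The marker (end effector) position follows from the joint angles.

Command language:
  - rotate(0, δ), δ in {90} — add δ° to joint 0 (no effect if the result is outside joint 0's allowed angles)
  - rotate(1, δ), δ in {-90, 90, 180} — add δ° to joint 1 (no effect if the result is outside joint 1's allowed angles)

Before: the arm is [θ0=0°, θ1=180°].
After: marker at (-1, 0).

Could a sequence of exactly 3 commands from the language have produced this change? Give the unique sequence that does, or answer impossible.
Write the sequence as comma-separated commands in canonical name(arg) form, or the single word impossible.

rotate(0, 90), rotate(0, 90), rotate(0, 90)

from: [θ0=0°, θ1=180°]
[1] after rotate(0, 90): [θ0=90°, θ1=180°]
[2] after rotate(0, 90): [θ0=180°, θ1=180°]
[3] after rotate(0, 90): [θ0=180°, θ1=180°]
no rival 3-sequence matches.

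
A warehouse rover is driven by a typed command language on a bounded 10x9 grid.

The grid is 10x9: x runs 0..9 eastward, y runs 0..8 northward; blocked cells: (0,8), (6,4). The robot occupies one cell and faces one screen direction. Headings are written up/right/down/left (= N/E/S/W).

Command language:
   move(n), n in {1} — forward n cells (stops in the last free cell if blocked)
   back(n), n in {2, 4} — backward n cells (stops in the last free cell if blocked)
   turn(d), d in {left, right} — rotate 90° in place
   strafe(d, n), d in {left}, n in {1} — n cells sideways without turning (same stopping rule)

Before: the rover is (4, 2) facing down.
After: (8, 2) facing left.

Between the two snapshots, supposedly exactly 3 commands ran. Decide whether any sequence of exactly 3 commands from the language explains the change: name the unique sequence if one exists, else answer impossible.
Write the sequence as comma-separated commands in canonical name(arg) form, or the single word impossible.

turn(right), back(2), back(2)

key: order matters: swapping turn(right) and back(2) lands elsewhere
initial: (4, 2) facing down
step 1 (turn(right)): (4, 2) facing left
step 2 (back(2)): (6, 2) facing left
step 3 (back(2)): (8, 2) facing left
no other 3-command option fits: unique.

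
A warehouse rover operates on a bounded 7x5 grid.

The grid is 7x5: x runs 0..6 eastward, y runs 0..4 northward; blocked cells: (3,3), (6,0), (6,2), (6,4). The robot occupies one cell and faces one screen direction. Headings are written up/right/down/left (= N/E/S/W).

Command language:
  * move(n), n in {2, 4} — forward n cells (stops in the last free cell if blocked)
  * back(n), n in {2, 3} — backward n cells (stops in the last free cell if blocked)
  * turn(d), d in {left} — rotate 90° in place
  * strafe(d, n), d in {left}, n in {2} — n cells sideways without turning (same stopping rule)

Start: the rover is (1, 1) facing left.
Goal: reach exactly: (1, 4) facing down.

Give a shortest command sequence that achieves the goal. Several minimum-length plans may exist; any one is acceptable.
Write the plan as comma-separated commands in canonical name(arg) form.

turn(left), back(3)

from: (1, 1) facing left
t=1 turn(left) ⇒ (1, 1) facing down
t=2 back(3) ⇒ (1, 4) facing down
minimal: 2 command(s), checked below 2.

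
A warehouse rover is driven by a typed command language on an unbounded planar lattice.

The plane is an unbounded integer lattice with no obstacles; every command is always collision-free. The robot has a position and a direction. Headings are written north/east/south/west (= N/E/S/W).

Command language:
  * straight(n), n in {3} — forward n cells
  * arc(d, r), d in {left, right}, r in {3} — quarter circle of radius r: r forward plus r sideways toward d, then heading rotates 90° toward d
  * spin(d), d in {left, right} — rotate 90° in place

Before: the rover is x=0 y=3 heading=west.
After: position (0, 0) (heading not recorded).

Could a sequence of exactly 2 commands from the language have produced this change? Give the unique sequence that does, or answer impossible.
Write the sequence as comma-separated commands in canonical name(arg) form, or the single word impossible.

key: order matters: swapping spin(left) and straight(3) lands elsewhere
begin: x=0 y=3 heading=west
1. spin(left) → x=0 y=3 heading=south
2. straight(3) → x=0 y=0 heading=south
uniquely the one of 25 2-step routes that fits.

spin(left), straight(3)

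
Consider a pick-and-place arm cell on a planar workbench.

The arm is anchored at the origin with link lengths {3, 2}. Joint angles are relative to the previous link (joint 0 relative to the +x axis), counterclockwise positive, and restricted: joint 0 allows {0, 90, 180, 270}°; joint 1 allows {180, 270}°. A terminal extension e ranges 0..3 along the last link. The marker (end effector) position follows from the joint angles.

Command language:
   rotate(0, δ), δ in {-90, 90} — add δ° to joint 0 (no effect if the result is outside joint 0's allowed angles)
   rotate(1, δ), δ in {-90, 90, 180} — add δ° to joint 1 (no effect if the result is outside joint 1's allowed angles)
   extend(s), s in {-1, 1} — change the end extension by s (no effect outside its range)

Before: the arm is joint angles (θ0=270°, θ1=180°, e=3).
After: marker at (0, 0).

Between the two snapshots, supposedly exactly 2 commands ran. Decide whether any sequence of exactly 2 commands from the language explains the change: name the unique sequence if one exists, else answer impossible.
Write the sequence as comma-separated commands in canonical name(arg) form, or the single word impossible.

begin: joint angles (θ0=270°, θ1=180°, e=3)
t=1 extend(-1) ⇒ joint angles (θ0=270°, θ1=180°, e=2)
t=2 extend(-1) ⇒ joint angles (θ0=270°, θ1=180°, e=1)
no rival 2-sequence matches.

extend(-1), extend(-1)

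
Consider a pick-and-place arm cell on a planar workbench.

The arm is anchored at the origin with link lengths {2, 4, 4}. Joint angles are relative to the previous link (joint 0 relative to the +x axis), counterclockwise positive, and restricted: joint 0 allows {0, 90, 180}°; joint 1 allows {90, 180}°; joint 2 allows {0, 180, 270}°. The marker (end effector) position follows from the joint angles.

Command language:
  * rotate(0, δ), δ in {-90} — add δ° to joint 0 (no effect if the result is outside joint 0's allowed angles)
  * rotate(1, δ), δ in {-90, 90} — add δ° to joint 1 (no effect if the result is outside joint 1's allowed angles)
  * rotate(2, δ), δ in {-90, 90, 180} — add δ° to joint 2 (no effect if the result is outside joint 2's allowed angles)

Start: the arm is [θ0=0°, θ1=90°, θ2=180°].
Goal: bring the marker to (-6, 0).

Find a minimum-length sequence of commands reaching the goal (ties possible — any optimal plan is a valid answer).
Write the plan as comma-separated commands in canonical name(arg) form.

rotate(1, 90), rotate(2, 180)

begin: [θ0=0°, θ1=90°, θ2=180°]
1. rotate(1, 90) → [θ0=0°, θ1=180°, θ2=180°]
2. rotate(2, 180) → [θ0=0°, θ1=180°, θ2=0°]
no 1-step plan works, so 2 is optimal.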